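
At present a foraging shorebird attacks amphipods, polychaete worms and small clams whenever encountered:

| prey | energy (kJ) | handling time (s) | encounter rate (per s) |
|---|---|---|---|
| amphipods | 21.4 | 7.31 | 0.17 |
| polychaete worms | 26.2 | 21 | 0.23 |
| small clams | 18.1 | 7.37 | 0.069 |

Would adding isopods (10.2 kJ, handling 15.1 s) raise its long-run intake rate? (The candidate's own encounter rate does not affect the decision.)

On amphipods, polychaete worms and small clams alone, R = ΣλE/(1+Σλh) = 10.91/7.581 = 1.439 kJ/s.
isopods: E/h = 10.2/15.1 = 0.6755 kJ/s.
Since 0.6755 < R, time spent handling isopods is better spent searching.

No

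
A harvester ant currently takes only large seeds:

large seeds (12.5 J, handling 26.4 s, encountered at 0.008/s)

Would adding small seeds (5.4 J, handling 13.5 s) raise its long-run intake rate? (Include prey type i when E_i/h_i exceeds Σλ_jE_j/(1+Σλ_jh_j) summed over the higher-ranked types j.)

Yes

On large seeds alone, R = ΣλE/(1+Σλh) = 0.1/1.211 = 0.08256 J/s.
small seeds: E/h = 5.4/13.5 = 0.4 J/s.
0.4 > 0.08256, so adding small seeds raises the average — include it.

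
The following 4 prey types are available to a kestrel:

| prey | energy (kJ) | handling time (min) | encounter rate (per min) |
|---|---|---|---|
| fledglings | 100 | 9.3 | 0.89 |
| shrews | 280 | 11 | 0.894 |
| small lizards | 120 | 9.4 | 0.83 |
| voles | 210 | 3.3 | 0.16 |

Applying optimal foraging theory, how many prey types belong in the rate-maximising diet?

E/h in descending order: voles 63.6, shrews 25.5, small lizards 12.8, fledglings 10.8 kJ/min. The optimal diet is the largest prefix of this list for which every included type satisfies E_i/h_i > R on the types above it.
Rate on top 1: 21.99. shrews: 25.5 > 21.99 → include.
Rate on top 2: 24.99. small lizards: 12.8 < 24.99 → exclude; stop.
Optimal diet: voles, shrews — 2 of 4 types.

2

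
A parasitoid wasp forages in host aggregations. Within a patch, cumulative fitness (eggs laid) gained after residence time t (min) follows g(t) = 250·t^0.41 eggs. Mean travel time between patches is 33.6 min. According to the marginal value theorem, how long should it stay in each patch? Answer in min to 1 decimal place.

Maximise g(t)/(T+t): set derivative to zero → g'(t)(T+t) = g(t).
g'(t) = 0.41·250·t^-0.59. Setting 0.41·250·t^-0.59 = 250·t^0.41/(33.6+t) gives 0.41(33.6+t) = t, so 0.59·t = 0.41×33.6.
t* = 0.41×33.6/0.59 = 23.35 min.

23.3 min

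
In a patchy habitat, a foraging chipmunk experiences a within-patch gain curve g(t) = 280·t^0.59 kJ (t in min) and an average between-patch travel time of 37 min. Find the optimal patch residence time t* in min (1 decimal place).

Maximise g(t)/(T+t): set derivative to zero → g'(t)(T+t) = g(t).
g'(t) = 0.59·280·t^-0.41. Setting 0.59·280·t^-0.41 = 280·t^0.59/(37+t) gives 0.59(37+t) = t, so 0.41·t = 0.59×37.
t* = 0.59×37/0.41 = 53.24 min.

53.2 min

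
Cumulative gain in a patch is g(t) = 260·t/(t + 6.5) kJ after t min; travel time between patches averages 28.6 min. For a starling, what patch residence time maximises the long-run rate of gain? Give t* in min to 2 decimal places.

13.63 min

Maximise g(t)/(T+t): set derivative to zero → g'(t)(T+t) = g(t).
g'(t) = 260·6.5/(t + 6.5)². Setting 260·6.5/(t+6.5)² = 260t/[(t+6.5)(28.6+t)] gives 6.5(28.6+t) = t(t+6.5), so t² = 6.5×28.6 = 185.9.
t* = √185.9 = 13.63 min.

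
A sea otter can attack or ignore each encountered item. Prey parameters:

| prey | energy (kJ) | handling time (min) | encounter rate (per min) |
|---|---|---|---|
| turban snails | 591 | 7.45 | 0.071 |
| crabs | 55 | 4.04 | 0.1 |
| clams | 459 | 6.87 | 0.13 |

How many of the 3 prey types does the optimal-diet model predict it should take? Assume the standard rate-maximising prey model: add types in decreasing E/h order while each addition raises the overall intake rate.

Profitabilities (E/h, kJ/min): turban snails 79.3, clams 66.8, crabs 13.6. Add prey in this order while the next type's profitability exceeds the intake rate on those already taken.
Rate on top 1: 27.44. clams: 66.8 > 27.44 → include.
Rate on top 2: 41.96. crabs: 13.6 < 41.96 → exclude; stop.
Optimal diet: turban snails, clams — 2 of 3 types.

2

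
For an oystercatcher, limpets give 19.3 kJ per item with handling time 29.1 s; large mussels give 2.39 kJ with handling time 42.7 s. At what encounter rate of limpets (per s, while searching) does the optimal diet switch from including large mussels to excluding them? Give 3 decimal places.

0.003 per s

The zero-one rule: include large mussels iff E₂/h₂ > λE₁/(1+λh₁). Equality gives the switch point.
λE₁h₂ = E₂ + λE₂h₁ ⇒ λ = E₂/(E₁h₂ − E₂h₁) = 2.39/(824.1 − 69.55) = 0.003167 per s.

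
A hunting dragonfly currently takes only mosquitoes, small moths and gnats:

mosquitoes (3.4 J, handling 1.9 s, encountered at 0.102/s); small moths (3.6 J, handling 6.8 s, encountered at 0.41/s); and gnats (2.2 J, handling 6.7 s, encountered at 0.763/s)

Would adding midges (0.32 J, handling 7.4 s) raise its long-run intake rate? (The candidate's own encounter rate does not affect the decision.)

On mosquitoes, small moths and gnats alone, R = ΣλE/(1+Σλh) = 3.501/9.094 = 0.385 J/s.
Profitability of midges: 0.32/7.4 = 0.04324 J/s.
0.04324 < 0.385, so adding midges would lower the average — exclude it.

No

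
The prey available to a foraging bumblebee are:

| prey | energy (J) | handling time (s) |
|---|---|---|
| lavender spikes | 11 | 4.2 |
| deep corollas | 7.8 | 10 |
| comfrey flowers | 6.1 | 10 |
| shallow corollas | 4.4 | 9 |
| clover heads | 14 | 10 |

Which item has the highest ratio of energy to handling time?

lavender spikes

In descending order of E/h:
lavender spikes: 11/4.2 = 2.62 J/s
clover heads: 14/10 = 1.4 J/s
deep corollas: 7.8/10 = 0.78 J/s
comfrey flowers: 6.1/10 = 0.61 J/s
shallow corollas: 4.4/9 = 0.489 J/s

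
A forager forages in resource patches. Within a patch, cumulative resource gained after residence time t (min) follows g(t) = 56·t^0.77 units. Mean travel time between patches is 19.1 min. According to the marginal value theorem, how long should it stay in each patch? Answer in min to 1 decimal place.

63.9 min

Maximise g(t)/(T+t): set derivative to zero → g'(t)(T+t) = g(t).
g'(t) = 0.77·56·t^-0.23. Setting 0.77·56·t^-0.23 = 56·t^0.77/(19.1+t) gives 0.77(19.1+t) = t, so 0.23·t = 0.77×19.1.
t* = 0.77×19.1/0.23 = 63.94 min.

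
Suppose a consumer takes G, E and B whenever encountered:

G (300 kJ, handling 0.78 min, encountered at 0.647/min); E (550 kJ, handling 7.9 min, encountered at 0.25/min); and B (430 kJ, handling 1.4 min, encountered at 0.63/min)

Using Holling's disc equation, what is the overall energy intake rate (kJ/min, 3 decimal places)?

R = Σλ_iE_i / (1 + Σλ_ih_i)
Numerator: 0.647×300 + 0.25×550 + 0.63×430 = 602.5
Denominator: 1 + 0.647×0.78 + 0.25×7.9 + 0.63×1.4 = 4.362
R = 602.5/4.362 = 138.1 kJ/min

138.135 kJ/min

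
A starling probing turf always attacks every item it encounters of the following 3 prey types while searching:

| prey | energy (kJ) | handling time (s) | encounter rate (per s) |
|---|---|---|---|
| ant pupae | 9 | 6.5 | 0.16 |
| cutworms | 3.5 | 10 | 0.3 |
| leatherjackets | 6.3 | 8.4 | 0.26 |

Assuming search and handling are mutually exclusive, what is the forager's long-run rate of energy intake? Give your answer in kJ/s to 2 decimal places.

0.57 kJ/s

Energy encountered per unit search time: 0.16×9 + 0.3×3.5 + 0.26×6.3 = 4.128 kJ/s.
Handling time per unit search time: 0.16×6.5 + 0.3×10 + 0.26×8.4 = 6.224.
Rate = 4.128/(1 + 6.224) = 0.5714 kJ/s.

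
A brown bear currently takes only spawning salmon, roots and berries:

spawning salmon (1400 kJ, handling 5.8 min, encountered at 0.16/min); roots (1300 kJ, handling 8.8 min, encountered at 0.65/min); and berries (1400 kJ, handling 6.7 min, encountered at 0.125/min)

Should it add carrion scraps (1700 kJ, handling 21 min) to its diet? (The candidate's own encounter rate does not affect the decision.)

Intake rate on the current diet: R = (0.16×1400 + 0.65×1300 + 0.125×1400) / (1 + 0.16×5.8 + 0.65×8.8 + 0.125×6.7) = 1244/8.486 = 146.6 kJ/min.
carrion scraps: E/h = 1700/21 = 80.95 kJ/min.
Since 80.95 < R, time spent handling carrion scraps is better spent searching.

No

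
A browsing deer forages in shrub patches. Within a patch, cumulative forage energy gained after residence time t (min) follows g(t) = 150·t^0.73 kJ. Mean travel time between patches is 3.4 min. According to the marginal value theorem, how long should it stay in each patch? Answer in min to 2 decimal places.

By the marginal value theorem, leave when the instantaneous gain rate g'(t) equals the habitat-wide average g(t)/(T + t).
g'(t) = 0.73·150·t^-0.27. Setting 0.73·150·t^-0.27 = 150·t^0.73/(3.4+t) gives 0.73(3.4+t) = t, so 0.27·t = 0.73×3.4.
t* = 0.73×3.4/0.27 = 9.193 min.

9.19 min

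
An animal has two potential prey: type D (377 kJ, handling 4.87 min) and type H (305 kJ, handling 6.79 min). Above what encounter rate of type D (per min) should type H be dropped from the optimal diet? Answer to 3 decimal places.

0.284 per min

The zero-one rule: include type H iff E₂/h₂ > λE₁/(1+λh₁). Equality gives the switch point.
λE₁h₂ = E₂ + λE₂h₁ ⇒ λ = E₂/(E₁h₂ − E₂h₁) = 305/(2560 − 1485) = 0.2839 per min.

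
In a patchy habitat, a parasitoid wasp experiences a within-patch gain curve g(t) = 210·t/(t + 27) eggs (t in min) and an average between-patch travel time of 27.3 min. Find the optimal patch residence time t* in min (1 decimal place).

27.1 min

Optimal t* satisfies g'(t*) = g(t*)/(T + t*).
g'(t) = 210·27/(t + 27)². Setting 210·27/(t+27)² = 210t/[(t+27)(27.3+t)] gives 27(27.3+t) = t(t+27), so t² = 27×27.3 = 737.1.
t* = √737.1 = 27.15 min.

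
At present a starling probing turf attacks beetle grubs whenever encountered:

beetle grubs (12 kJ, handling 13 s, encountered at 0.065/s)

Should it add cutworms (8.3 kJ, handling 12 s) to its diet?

Current rate: (0.065×12)/(1 + 0.065×13) = 0.4228 kJ/s.
Profitability of cutworms: 8.3/12 = 0.6917 kJ/s.
0.6917 > 0.4228, so adding cutworms raises the average — include it.

Yes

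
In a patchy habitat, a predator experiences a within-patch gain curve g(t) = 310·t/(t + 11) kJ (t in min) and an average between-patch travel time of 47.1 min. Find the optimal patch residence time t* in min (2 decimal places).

Maximise g(t)/(T+t): set derivative to zero → g'(t)(T+t) = g(t).
g'(t) = 310·11/(t + 11)². Setting 310·11/(t+11)² = 310t/[(t+11)(47.1+t)] gives 11(47.1+t) = t(t+11), so t² = 11×47.1 = 518.1.
t* = √518.1 = 22.76 min.

22.76 min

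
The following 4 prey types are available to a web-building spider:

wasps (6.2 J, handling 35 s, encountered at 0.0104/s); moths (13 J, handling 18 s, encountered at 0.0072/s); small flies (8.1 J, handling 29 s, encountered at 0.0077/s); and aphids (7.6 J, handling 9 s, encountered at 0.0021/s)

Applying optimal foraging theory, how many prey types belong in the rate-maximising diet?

4

Profitabilities (E/h, J/s): aphids 0.844, moths 0.722, small flies 0.279, wasps 0.177. Add prey in this order while the next type's profitability exceeds the intake rate on those already taken.
Rate on top 1: 0.01566. moths: 0.722 > 0.01566 → include.
Rate on top 2: 0.09539. small flies: 0.279 > 0.09539 → include.
Rate on top 3: 0.1253. wasps: 0.177 > 0.1253 → include.
Optimal diet: aphids, moths, small flies, wasps — 4 of 4 types.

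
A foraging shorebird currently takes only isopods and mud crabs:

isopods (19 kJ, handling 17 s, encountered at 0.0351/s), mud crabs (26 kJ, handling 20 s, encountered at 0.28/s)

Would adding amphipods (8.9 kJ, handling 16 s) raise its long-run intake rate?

On isopods and mud crabs alone, R = ΣλE/(1+Σλh) = 7.947/7.197 = 1.104 kJ/s.
Profitability of amphipods: 8.9/16 = 0.5563 kJ/s.
Since 0.5563 < R, time spent handling amphipods is better spent searching.

No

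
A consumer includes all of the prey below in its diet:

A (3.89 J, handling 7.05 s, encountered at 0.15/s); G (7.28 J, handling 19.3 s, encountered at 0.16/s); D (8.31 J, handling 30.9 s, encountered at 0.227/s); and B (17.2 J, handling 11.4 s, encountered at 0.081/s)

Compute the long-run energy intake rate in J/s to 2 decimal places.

0.38 J/s

Energy encountered per unit search time: 0.15×3.89 + 0.16×7.28 + 0.227×8.31 + 0.081×17.2 = 5.028 J/s.
Handling time per unit search time: 0.15×7.05 + 0.16×19.3 + 0.227×30.9 + 0.081×11.4 = 12.08.
Rate = 5.028/(1 + 12.08) = 0.3843 J/s.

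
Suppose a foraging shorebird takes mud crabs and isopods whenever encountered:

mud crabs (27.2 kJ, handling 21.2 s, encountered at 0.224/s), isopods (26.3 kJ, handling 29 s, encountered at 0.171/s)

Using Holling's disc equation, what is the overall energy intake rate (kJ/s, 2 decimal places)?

R = Σλ_iE_i / (1 + Σλ_ih_i)
Numerator: 0.224×27.2 + 0.171×26.3 = 10.59
Denominator: 1 + 0.224×21.2 + 0.171×29 = 10.71
R = 10.59/10.71 = 0.989 kJ/s

0.99 kJ/s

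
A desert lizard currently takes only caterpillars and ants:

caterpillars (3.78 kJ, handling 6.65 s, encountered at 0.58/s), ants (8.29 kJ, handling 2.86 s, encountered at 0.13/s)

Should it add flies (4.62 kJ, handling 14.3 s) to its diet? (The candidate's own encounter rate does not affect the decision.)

No

Current rate: (0.58×3.78 + 0.13×8.29)/(1 + 0.58×6.65 + 0.13×2.86) = 0.6254 kJ/s.
flies: E/h = 4.62/14.3 = 0.3231 kJ/s.
Since 0.3231 < R, time spent handling flies is better spent searching.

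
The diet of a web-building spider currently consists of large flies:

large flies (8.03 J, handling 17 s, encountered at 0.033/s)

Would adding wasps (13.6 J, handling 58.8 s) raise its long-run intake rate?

Yes

On large flies alone, R = ΣλE/(1+Σλh) = 0.265/1.561 = 0.1698 J/s.
wasps: E/h = 13.6/58.8 = 0.2313 J/s.
Since 0.2313 > R, including wasps increases the long-run rate.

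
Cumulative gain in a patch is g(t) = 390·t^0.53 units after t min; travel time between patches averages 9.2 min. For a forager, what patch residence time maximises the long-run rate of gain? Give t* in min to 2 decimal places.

By the marginal value theorem, leave when the instantaneous gain rate g'(t) equals the habitat-wide average g(t)/(T + t).
g'(t) = 0.53·390·t^-0.47. Setting 0.53·390·t^-0.47 = 390·t^0.53/(9.2+t) gives 0.53(9.2+t) = t, so 0.47·t = 0.53×9.2.
t* = 0.53×9.2/0.47 = 10.37 min.

10.37 min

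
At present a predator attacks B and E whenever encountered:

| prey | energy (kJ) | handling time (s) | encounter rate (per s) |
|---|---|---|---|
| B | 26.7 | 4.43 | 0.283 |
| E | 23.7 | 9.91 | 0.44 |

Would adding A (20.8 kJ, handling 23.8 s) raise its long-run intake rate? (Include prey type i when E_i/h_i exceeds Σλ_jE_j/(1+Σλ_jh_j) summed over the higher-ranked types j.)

No

Intake rate on the current diet: R = (0.283×26.7 + 0.44×23.7) / (1 + 0.283×4.43 + 0.44×9.91) = 17.98/6.614 = 2.719 kJ/s.
Profitability of A: 20.8/23.8 = 0.8739 kJ/s.
Since 0.8739 < R, time spent handling A is better spent searching.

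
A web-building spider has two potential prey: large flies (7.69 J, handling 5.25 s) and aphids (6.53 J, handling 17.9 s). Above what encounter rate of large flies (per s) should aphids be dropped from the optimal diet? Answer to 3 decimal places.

The zero-one rule: include aphids iff E₂/h₂ > λE₁/(1+λh₁). Equality gives the switch point.
λE₁h₂ = E₂ + λE₂h₁ ⇒ λ = E₂/(E₁h₂ − E₂h₁) = 6.53/(137.7 − 34.28) = 0.06317 per s.

0.063 per s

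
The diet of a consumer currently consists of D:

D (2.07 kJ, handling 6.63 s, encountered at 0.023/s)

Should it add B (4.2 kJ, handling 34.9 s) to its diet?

Current rate: (0.023×2.07)/(1 + 0.023×6.63) = 0.04131 kJ/s.
B: E/h = 4.2/34.9 = 0.1203 kJ/s.
0.1203 > 0.04131, so adding B raises the average — include it.

Yes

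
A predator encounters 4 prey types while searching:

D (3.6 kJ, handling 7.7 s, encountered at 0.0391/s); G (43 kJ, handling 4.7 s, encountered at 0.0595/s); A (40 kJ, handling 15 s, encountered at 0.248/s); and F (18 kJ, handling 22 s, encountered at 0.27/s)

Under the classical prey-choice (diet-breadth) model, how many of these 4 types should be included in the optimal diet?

Profitabilities (E/h, kJ/s): G 9.15, A 2.67, F 0.818, D 0.468. Add prey in this order while the next type's profitability exceeds the intake rate on those already taken.
Rate on top 1: 1.999. A: 2.67 > 1.999 → include.
Rate on top 2: 2.496. F: 0.818 < 2.496 → exclude; stop.
Optimal diet: G, A — 2 of 4 types.

2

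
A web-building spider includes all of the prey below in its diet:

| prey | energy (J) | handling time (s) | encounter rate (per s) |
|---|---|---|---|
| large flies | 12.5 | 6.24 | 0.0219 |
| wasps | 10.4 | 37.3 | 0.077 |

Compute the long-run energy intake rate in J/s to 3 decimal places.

0.268 J/s

R = (0.0219×12.5 + 0.077×10.4) / (1 + 0.0219×6.24 + 0.077×37.3) = 1.075/4.009 = 0.2681 J/s.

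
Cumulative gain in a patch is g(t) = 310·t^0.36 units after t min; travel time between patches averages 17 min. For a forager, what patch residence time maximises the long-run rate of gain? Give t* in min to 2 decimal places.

By the marginal value theorem, leave when the instantaneous gain rate g'(t) equals the habitat-wide average g(t)/(T + t).
g'(t) = 0.36·310·t^-0.64. Setting 0.36·310·t^-0.64 = 310·t^0.36/(17+t) gives 0.36(17+t) = t, so 0.64·t = 0.36×17.
t* = 0.36×17/0.64 = 9.562 min.

9.56 min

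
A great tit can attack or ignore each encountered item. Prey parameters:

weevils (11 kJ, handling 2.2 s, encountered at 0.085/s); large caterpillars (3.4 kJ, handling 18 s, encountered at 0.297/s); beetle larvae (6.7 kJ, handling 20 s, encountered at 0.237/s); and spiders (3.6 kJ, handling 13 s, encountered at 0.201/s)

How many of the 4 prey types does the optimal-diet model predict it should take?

Profitabilities (E/h, kJ/s): weevils 5, beetle larvae 0.335, spiders 0.277, large caterpillars 0.189. Add prey in this order while the next type's profitability exceeds the intake rate on those already taken.
Rate on top 1: 0.7877. beetle larvae: 0.335 < 0.7877 → exclude; stop.
Optimal diet: weevils — 1 of 4 types.

1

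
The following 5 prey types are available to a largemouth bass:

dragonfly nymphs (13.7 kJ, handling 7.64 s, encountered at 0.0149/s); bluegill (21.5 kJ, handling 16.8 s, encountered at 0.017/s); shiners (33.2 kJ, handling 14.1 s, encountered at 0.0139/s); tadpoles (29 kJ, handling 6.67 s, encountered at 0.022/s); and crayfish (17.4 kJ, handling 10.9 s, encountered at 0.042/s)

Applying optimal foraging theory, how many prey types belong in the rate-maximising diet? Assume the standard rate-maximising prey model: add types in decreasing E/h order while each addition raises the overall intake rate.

5

Rank by E/h (kJ/s): tadpoles 4.35, shiners 2.35, dragonfly nymphs 1.79, crayfish 1.6, bluegill 1.28. Include each in turn until the next type's E/h falls below the running intake rate.
Rate on top 1: 0.5564. shiners: 2.35 > 0.5564 → include.
Rate on top 2: 0.8188. dragonfly nymphs: 1.79 > 0.8188 → include.
Rate on top 3: 0.895. crayfish: 1.6 > 0.895 → include.
Rate on top 4: 1.063. bluegill: 1.28 > 1.063 → include.
Optimal diet: tadpoles, shiners, dragonfly nymphs, crayfish, bluegill — 5 of 5 types.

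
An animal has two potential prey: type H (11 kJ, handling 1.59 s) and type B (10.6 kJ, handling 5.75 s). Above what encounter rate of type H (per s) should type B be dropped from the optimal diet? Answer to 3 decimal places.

Drop type B once their profitability E₂/h₂ falls below the rate achievable on type H alone: E₂/h₂ = λE₁/(1 + λh₁).
Solve for λ: λE₁h₂ = E₂(1 + λh₁) → λ(E₁h₂ − E₂h₁) = E₂ → λ = E₂/(E₁h₂ − E₂h₁).
λ = 10.6/(11×5.75 − 10.6×1.59) = 10.6/46.4 = 0.2285 per s.

0.228 per s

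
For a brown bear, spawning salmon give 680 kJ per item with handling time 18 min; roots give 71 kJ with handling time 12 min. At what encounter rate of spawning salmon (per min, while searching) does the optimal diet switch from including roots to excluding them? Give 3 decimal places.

0.010 per min

Drop roots once their profitability E₂/h₂ falls below the rate achievable on spawning salmon alone: E₂/h₂ = λE₁/(1 + λh₁).
Solve for λ: λE₁h₂ = E₂(1 + λh₁) → λ(E₁h₂ − E₂h₁) = E₂ → λ = E₂/(E₁h₂ − E₂h₁).
λ = 71/(680×12 − 71×18) = 71/6882 = 0.01032 per min.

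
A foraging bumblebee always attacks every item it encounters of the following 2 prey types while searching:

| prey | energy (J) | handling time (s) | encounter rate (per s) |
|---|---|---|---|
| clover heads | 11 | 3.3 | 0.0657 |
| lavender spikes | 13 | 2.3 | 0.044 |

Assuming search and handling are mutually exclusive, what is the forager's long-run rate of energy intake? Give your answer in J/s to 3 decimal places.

0.982 J/s

Energy encountered per unit search time: 0.0657×11 + 0.044×13 = 1.295 J/s.
Handling time per unit search time: 0.0657×3.3 + 0.044×2.3 = 0.318.
Rate = 1.295/(1 + 0.318) = 0.9823 J/s.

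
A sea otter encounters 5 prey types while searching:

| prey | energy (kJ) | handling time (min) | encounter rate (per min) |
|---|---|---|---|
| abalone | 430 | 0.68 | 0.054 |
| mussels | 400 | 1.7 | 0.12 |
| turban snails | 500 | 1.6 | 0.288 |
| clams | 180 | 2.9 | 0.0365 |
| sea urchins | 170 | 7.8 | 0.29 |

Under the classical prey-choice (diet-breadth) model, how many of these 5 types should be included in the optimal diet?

3

E/h in descending order: abalone 632, turban snails 312, mussels 235, clams 62.1, sea urchins 21.8 kJ/min. The optimal diet is the largest prefix of this list for which every included type satisfies E_i/h_i > R on the types above it.
Rate on top 1: 22.4. turban snails: 312 > 22.4 → include.
Rate on top 2: 111.7. mussels: 235 > 111.7 → include.
Rate on top 3: 126.5. clams: 62.1 < 126.5 → exclude; stop.
Optimal diet: abalone, turban snails, mussels — 3 of 5 types.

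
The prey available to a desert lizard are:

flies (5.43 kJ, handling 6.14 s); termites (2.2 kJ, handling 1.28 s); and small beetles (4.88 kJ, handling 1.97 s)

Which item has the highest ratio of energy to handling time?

In descending order of E/h:
small beetles: 4.88/1.97 = 2.48 kJ/s
termites: 2.2/1.28 = 1.72 kJ/s
flies: 5.43/6.14 = 0.884 kJ/s

small beetles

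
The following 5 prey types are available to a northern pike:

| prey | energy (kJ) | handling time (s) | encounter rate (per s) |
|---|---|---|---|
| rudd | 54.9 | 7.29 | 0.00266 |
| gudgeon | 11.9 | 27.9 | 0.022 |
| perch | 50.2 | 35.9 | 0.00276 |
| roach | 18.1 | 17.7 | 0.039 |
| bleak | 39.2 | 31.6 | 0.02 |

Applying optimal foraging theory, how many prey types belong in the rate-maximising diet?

4

E/h in descending order: rudd 7.53, perch 1.4, bleak 1.24, roach 1.02, gudgeon 0.427 kJ/s. The optimal diet is the largest prefix of this list for which every included type satisfies E_i/h_i > R on the types above it.
Rate on top 1: 0.1433. perch: 1.4 > 0.1433 → include.
Rate on top 2: 0.2544. bleak: 1.24 > 0.2544 → include.
Rate on top 3: 0.6105. roach: 1.02 > 0.6105 → include.
Rate on top 4: 0.727. gudgeon: 0.427 < 0.727 → exclude; stop.
Optimal diet: rudd, perch, bleak, roach — 4 of 5 types.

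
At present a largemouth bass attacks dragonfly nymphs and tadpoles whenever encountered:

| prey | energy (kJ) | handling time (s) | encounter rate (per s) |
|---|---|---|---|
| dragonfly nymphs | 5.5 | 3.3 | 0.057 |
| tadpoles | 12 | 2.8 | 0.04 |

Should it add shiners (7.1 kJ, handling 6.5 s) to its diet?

On dragonfly nymphs and tadpoles alone, R = ΣλE/(1+Σλh) = 0.7935/1.3 = 0.6103 kJ/s.
Profitability of shiners: 7.1/6.5 = 1.092 kJ/s.
1.092 > 0.6103, so adding shiners raises the average — include it.

Yes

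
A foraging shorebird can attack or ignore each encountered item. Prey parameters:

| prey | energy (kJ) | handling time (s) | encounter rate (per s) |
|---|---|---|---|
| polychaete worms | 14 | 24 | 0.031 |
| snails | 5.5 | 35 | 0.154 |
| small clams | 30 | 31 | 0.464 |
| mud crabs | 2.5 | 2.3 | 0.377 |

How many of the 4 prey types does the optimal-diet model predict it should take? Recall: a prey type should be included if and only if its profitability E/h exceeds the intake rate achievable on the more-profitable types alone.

2

E/h in descending order: mud crabs 1.09, small clams 0.968, polychaete worms 0.583, snails 0.157 kJ/s. The optimal diet is the largest prefix of this list for which every included type satisfies E_i/h_i > R on the types above it.
Rate on top 1: 0.5048. small clams: 0.968 > 0.5048 → include.
Rate on top 2: 0.9146. polychaete worms: 0.583 < 0.9146 → exclude; stop.
Optimal diet: mud crabs, small clams — 2 of 4 types.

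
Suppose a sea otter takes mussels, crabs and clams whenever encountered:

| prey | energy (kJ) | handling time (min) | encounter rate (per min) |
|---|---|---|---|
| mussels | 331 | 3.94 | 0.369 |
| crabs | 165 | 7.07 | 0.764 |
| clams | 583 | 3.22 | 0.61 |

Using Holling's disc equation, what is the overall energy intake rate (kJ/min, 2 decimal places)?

Energy encountered per unit search time: 0.369×331 + 0.764×165 + 0.61×583 = 603.8 kJ/min.
Handling time per unit search time: 0.369×3.94 + 0.764×7.07 + 0.61×3.22 = 8.82.
Rate = 603.8/(1 + 8.82) = 61.49 kJ/min.

61.49 kJ/min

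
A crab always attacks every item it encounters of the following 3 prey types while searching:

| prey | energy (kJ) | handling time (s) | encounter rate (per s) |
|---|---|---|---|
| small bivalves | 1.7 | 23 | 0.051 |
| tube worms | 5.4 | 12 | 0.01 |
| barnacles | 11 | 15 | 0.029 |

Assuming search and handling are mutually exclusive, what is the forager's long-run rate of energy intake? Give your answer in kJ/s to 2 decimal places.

R = Σλ_iE_i / (1 + Σλ_ih_i)
Numerator: 0.051×1.7 + 0.01×5.4 + 0.029×11 = 0.4597
Denominator: 1 + 0.051×23 + 0.01×12 + 0.029×15 = 2.728
R = 0.4597/2.728 = 0.1685 kJ/s

0.17 kJ/s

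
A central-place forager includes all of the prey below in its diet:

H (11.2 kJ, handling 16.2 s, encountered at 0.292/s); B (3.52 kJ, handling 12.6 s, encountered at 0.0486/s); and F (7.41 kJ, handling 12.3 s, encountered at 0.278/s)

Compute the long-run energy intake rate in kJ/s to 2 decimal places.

0.56 kJ/s

R = (0.292×11.2 + 0.0486×3.52 + 0.278×7.41) / (1 + 0.292×16.2 + 0.0486×12.6 + 0.278×12.3) = 5.501/9.762 = 0.5635 kJ/s.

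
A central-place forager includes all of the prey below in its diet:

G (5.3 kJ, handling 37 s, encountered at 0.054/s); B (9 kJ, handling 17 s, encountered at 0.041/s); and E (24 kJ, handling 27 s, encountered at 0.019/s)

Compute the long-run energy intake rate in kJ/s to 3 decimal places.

R = Σλ_iE_i / (1 + Σλ_ih_i)
Numerator: 0.054×5.3 + 0.041×9 + 0.019×24 = 1.111
Denominator: 1 + 0.054×37 + 0.041×17 + 0.019×27 = 4.208
R = 1.111/4.208 = 0.2641 kJ/s

0.264 kJ/s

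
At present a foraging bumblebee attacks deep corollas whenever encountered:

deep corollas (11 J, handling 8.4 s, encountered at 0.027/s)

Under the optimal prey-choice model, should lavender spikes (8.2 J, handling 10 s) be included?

Current rate: (0.027×11)/(1 + 0.027×8.4) = 0.2421 J/s.
lavender spikes: E/h = 8.2/10 = 0.82 J/s.
Since 0.82 > R, including lavender spikes increases the long-run rate.

Yes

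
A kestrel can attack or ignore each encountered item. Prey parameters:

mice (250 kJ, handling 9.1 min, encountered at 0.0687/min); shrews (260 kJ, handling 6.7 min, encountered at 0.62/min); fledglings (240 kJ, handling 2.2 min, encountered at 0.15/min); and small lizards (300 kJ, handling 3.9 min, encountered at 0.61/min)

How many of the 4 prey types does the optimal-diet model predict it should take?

2

E/h in descending order: fledglings 109, small lizards 76.9, shrews 38.8, mice 27.5 kJ/min. The optimal diet is the largest prefix of this list for which every included type satisfies E_i/h_i > R on the types above it.
Rate on top 1: 27.07. small lizards: 76.9 > 27.07 → include.
Rate on top 2: 59.05. shrews: 38.8 < 59.05 → exclude; stop.
Optimal diet: fledglings, small lizards — 2 of 4 types.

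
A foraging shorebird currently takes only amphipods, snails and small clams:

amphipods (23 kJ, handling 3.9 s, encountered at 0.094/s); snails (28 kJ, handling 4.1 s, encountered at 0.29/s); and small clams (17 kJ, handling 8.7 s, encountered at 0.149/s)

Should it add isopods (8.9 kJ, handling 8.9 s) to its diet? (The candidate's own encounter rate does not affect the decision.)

No

On amphipods, snails and small clams alone, R = ΣλE/(1+Σλh) = 12.81/3.852 = 3.327 kJ/s.
Profitability of isopods: 8.9/8.9 = 1 kJ/s.
Since 1 < R, time spent handling isopods is better spent searching.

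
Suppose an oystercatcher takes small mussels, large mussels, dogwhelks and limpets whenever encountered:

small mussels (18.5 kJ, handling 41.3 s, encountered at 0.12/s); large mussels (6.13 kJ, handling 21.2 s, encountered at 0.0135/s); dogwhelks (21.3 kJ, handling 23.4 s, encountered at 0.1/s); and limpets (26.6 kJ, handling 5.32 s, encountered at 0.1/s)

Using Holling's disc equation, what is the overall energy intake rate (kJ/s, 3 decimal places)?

0.778 kJ/s

R = Σλ_iE_i / (1 + Σλ_ih_i)
Numerator: 0.12×18.5 + 0.0135×6.13 + 0.1×21.3 + 0.1×26.6 = 7.093
Denominator: 1 + 0.12×41.3 + 0.0135×21.2 + 0.1×23.4 + 0.1×5.32 = 9.114
R = 7.093/9.114 = 0.7782 kJ/s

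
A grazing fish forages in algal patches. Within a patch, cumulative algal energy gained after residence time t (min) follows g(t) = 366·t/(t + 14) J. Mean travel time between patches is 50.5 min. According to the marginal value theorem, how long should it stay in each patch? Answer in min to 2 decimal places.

26.59 min

Optimal t* satisfies g'(t*) = g(t*)/(T + t*).
g'(t) = 366·14/(t + 14)². Setting 366·14/(t+14)² = 366t/[(t+14)(50.5+t)] gives 14(50.5+t) = t(t+14), so t² = 14×50.5 = 707.
t* = √707 = 26.59 min.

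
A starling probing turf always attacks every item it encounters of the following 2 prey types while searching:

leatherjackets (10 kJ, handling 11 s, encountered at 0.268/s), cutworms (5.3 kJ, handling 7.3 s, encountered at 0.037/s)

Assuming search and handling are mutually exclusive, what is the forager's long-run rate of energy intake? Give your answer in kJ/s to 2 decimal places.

R = (0.268×10 + 0.037×5.3) / (1 + 0.268×11 + 0.037×7.3) = 2.876/4.218 = 0.6818 kJ/s.

0.68 kJ/s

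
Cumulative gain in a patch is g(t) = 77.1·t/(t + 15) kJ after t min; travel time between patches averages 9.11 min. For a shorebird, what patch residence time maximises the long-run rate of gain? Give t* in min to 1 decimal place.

11.7 min

Maximise g(t)/(T+t): set derivative to zero → g'(t)(T+t) = g(t).
g'(t) = 77.1·15/(t + 15)². Setting 77.1·15/(t+15)² = 77.1t/[(t+15)(9.11+t)] gives 15(9.11+t) = t(t+15), so t² = 15×9.11 = 136.6.
t* = √136.6 = 11.69 min.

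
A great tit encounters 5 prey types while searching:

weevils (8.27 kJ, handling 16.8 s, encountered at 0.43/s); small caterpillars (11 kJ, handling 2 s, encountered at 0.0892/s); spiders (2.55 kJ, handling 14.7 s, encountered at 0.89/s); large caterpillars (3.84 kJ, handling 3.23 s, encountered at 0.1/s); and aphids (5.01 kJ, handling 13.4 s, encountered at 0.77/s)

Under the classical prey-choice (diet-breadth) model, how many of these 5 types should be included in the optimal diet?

Rank by E/h (kJ/s): small caterpillars 5.5, large caterpillars 1.19, weevils 0.492, aphids 0.374, spiders 0.173. Include each in turn until the next type's E/h falls below the running intake rate.
Rate on top 1: 0.8327. large caterpillars: 1.19 > 0.8327 → include.
Rate on top 2: 0.9093. weevils: 0.492 < 0.9093 → exclude; stop.
Optimal diet: small caterpillars, large caterpillars — 2 of 5 types.

2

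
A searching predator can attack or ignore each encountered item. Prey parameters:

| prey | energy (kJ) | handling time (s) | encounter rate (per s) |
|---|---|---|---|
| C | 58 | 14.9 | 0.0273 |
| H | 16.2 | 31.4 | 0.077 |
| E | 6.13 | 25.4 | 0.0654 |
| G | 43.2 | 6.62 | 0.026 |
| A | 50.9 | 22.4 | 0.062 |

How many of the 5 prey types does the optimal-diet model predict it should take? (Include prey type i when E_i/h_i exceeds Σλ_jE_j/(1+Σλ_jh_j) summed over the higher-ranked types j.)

E/h in descending order: G 6.53, C 3.89, A 2.27, H 0.516, E 0.241 kJ/s. The optimal diet is the largest prefix of this list for which every included type satisfies E_i/h_i > R on the types above it.
Rate on top 1: 0.9583. C: 3.89 > 0.9583 → include.
Rate on top 2: 1.714. A: 2.27 > 1.714 → include.
Rate on top 3: 1.975. H: 0.516 < 1.975 → exclude; stop.
Optimal diet: G, C, A — 3 of 5 types.

3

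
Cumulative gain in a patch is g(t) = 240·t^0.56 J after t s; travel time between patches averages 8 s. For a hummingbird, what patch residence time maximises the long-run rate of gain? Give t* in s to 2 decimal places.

Optimal t* satisfies g'(t*) = g(t*)/(T + t*).
g'(t) = 0.56·240·t^-0.44. Setting 0.56·240·t^-0.44 = 240·t^0.56/(8+t) gives 0.56(8+t) = t, so 0.44·t = 0.56×8.
t* = 0.56×8/0.44 = 10.18 s.

10.18 s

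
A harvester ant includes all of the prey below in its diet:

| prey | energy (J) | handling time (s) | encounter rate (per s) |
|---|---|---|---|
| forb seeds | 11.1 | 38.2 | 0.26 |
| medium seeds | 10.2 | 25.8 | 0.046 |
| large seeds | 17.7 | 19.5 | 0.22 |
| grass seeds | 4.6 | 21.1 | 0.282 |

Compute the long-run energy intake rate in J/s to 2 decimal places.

0.38 J/s

R = Σλ_iE_i / (1 + Σλ_ih_i)
Numerator: 0.26×11.1 + 0.046×10.2 + 0.22×17.7 + 0.282×4.6 = 8.546
Denominator: 1 + 0.26×38.2 + 0.046×25.8 + 0.22×19.5 + 0.282×21.1 = 22.36
R = 8.546/22.36 = 0.3822 J/s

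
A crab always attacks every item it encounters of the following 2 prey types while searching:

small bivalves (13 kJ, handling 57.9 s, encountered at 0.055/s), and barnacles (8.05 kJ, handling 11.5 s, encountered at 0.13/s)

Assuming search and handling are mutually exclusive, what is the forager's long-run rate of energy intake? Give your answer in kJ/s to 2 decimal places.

0.31 kJ/s

Energy encountered per unit search time: 0.055×13 + 0.13×8.05 = 1.762 kJ/s.
Handling time per unit search time: 0.055×57.9 + 0.13×11.5 = 4.679.
Rate = 1.762/(1 + 4.679) = 0.3102 kJ/s.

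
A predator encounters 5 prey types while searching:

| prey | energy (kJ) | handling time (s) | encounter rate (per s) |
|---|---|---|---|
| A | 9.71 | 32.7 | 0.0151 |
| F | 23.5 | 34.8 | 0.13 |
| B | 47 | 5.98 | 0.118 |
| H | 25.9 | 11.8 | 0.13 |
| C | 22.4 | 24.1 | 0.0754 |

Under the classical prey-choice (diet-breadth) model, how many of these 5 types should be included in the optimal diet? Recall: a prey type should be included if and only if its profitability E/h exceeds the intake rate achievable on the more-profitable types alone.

E/h in descending order: B 7.86, H 2.19, C 0.929, F 0.675, A 0.297 kJ/s. The optimal diet is the largest prefix of this list for which every included type satisfies E_i/h_i > R on the types above it.
Rate on top 1: 3.252. H: 2.19 < 3.252 → exclude; stop.
Optimal diet: B — 1 of 5 types.

1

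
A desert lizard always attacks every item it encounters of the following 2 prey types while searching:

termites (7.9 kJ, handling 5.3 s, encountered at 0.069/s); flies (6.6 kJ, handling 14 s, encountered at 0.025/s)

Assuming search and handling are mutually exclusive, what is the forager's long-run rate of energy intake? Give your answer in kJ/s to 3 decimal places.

R = (0.069×7.9 + 0.025×6.6) / (1 + 0.069×5.3 + 0.025×14) = 0.7101/1.716 = 0.4139 kJ/s.

0.414 kJ/s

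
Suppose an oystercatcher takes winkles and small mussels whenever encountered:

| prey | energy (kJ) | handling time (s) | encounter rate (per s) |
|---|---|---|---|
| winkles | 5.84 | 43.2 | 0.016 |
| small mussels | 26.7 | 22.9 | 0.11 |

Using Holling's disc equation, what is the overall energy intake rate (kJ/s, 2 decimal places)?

R = (0.016×5.84 + 0.11×26.7) / (1 + 0.016×43.2 + 0.11×22.9) = 3.03/4.21 = 0.7198 kJ/s.

0.72 kJ/s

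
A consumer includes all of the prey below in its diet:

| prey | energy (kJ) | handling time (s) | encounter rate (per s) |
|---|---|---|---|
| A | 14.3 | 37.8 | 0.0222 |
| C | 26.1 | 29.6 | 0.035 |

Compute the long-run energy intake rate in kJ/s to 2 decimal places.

R = (0.0222×14.3 + 0.035×26.1) / (1 + 0.0222×37.8 + 0.035×29.6) = 1.231/2.875 = 0.4281 kJ/s.

0.43 kJ/s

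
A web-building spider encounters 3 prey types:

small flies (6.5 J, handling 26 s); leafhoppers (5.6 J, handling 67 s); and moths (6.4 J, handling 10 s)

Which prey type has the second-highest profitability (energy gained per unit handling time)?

small flies

In descending order of E/h:
moths: 6.4/10 = 0.64 J/s
small flies: 6.5/26 = 0.25 J/s
leafhoppers: 5.6/67 = 0.0836 J/s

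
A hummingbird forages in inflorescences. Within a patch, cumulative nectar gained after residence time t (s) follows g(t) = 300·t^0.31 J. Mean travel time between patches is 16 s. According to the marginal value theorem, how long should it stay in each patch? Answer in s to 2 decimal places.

7.19 s

By the marginal value theorem, leave when the instantaneous gain rate g'(t) equals the habitat-wide average g(t)/(T + t).
g'(t) = 0.31·300·t^-0.69. Setting 0.31·300·t^-0.69 = 300·t^0.31/(16+t) gives 0.31(16+t) = t, so 0.69·t = 0.31×16.
t* = 0.31×16/0.69 = 7.188 s.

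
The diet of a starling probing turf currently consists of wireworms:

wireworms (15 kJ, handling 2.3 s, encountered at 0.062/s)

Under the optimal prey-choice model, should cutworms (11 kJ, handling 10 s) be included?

Yes

On wireworms alone, R = ΣλE/(1+Σλh) = 0.93/1.143 = 0.8139 kJ/s.
cutworms: E/h = 11/10 = 1.1 kJ/s.
Since 1.1 > R, including cutworms increases the long-run rate.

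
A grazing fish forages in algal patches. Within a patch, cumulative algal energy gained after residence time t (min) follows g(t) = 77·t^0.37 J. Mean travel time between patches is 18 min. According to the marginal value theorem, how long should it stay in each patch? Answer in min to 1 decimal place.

Maximise g(t)/(T+t): set derivative to zero → g'(t)(T+t) = g(t).
g'(t) = 0.37·77·t^-0.63. Setting 0.37·77·t^-0.63 = 77·t^0.37/(18+t) gives 0.37(18+t) = t, so 0.63·t = 0.37×18.
t* = 0.37×18/0.63 = 10.57 min.

10.6 min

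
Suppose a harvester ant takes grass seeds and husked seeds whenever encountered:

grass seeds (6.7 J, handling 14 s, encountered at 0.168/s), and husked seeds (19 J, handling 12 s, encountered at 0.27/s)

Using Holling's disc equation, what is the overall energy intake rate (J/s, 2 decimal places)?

0.95 J/s

R = (0.168×6.7 + 0.27×19) / (1 + 0.168×14 + 0.27×12) = 6.256/6.592 = 0.949 J/s.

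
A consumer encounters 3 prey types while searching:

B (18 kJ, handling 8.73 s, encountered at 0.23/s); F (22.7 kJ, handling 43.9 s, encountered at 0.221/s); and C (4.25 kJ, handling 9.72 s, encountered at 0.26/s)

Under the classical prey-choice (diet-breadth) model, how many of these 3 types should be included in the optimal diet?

1

E/h in descending order: B 2.06, F 0.517, C 0.437 kJ/s. The optimal diet is the largest prefix of this list for which every included type satisfies E_i/h_i > R on the types above it.
Rate on top 1: 1.376. F: 0.517 < 1.376 → exclude; stop.
Optimal diet: B — 1 of 3 types.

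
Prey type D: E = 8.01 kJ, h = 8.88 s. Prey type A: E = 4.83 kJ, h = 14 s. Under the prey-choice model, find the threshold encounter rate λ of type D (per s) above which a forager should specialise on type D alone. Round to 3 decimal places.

0.070 per s

Drop type A once their profitability E₂/h₂ falls below the rate achievable on type D alone: E₂/h₂ = λE₁/(1 + λh₁).
Solve for λ: λE₁h₂ = E₂(1 + λh₁) → λ(E₁h₂ − E₂h₁) = E₂ → λ = E₂/(E₁h₂ − E₂h₁).
λ = 4.83/(8.01×14 − 4.83×8.88) = 4.83/69.25 = 0.06975 per s.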